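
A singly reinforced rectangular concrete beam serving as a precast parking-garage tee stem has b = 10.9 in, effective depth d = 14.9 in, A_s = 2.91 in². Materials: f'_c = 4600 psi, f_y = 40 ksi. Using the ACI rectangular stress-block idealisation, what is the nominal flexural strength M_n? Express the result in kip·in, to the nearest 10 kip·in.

M_n ≈ 1580 kip·in

T = A_s f_y = 2.91 × 40 = 116.4 kips.
a = T/(0.85 f'_c b) = 116.4/(0.85 × 4.6 × 10.9) = 2.731 in.
M_n = T(d − a/2) = 116.4 × (14.9 − 1.3655) = 1575.4 kip·in.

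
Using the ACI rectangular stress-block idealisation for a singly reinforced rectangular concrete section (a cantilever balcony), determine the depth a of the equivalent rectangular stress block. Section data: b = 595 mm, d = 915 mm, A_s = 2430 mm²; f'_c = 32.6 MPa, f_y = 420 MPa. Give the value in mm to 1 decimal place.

T = A_s f_y = 2430 × 420 = 1020600 N = 1020.6 kN.
Setting C = 0.85 f'_c a b equal to T: a = 1020600/(0.85 × 32.6 × 595) = 61.9 mm.

a ≈ 61.9 mm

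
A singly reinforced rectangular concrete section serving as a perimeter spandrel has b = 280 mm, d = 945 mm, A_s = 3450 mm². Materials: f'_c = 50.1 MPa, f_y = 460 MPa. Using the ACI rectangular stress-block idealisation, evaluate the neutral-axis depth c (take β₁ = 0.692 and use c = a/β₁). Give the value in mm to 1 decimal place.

c ≈ 192.3 mm

T = A_s f_y = 3450 × 460 = 1587000 N = 1587 kN.
Setting C = 0.85 f'_c a b equal to T: a = 1587000/(0.85 × 50.1 × 280) = 133.095 mm.
With β₁ = 0.692, c = a/β₁ = 133.095/0.692 = 192.3 mm.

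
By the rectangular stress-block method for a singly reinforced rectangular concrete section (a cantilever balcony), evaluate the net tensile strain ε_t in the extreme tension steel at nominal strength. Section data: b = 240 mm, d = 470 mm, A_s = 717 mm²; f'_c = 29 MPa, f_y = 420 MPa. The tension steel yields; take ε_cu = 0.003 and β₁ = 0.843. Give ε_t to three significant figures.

a = A_s f_y/(0.85 f'_c b) = 50.90 mm.
β₁ = 0.843, so c = a/β₁ = 50.90/0.843 = 60.38 mm.
From the linear strain diagram with ε_cu = 0.003: ε_t = 0.003 (d − c)/c = 0.003 × (470 − 60.38)/60.38 = 0.0204.
Since ε_t ≥ 0.005, the section is tension-controlled.

ε_t ≈ 0.0204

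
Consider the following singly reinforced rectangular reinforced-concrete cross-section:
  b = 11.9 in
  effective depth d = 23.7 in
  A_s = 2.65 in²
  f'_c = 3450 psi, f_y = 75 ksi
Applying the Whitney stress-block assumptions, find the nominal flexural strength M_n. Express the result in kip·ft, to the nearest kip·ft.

M_n ≈ 345 kip·ft

T = A_s f_y = 2.65 × 75 = 198.75 kips.
a = T/(0.85 f'_c b) = 198.75/(0.85 × 3.45 × 11.9) = 5.695 in.
M_n = T(d − a/2) = 198.75 × (23.7 − 2.8475) = 4144.4 kip·in = 4144.4/12 = 345.37 kip·ft.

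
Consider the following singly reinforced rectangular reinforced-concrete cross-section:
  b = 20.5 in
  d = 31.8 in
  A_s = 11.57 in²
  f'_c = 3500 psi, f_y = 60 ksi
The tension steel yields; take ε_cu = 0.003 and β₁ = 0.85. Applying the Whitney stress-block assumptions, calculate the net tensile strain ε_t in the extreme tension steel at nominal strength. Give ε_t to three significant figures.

ε_t ≈ 0.00412

a = A_s f_y/(0.85 f'_c b) = 11.383 in.
β₁ = 0.85, so c = a/β₁ = 11.383/0.85 = 13.392 in.
From the linear strain diagram with ε_cu = 0.003: ε_t = 0.003 (d − c)/c = 0.003 × (31.8 − 13.392)/13.392 = 0.00412.
ε_t is between 0.004 and 0.005 — transition zone.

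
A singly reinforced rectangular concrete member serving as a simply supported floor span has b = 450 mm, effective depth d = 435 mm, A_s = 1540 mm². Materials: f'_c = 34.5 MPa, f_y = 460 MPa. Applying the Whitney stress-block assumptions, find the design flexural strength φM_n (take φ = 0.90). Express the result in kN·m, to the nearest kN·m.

T = A_s f_y = 1540 × 460 = 708400 N = 708.4 kN.
From C = T: a = T/(0.85 f'_c b) = 708400/(0.85 × 34.5 × 450) = 53.68 mm.
M_n = T(d − a/2) = 708.4 kN × (435 − 26.84) mm = 289.14 kN·m.
φM_n = 0.90 × 289.14 = 260.23 kN·m.

φM_n ≈ 260 kN·m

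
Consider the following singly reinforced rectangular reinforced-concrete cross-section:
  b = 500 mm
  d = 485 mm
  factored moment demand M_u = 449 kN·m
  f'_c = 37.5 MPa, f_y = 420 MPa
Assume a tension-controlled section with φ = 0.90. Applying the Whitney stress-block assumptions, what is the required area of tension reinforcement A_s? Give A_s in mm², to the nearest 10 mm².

M_n = M_u/φ = 449/0.90 = 498.889 kN·m.
With M_n = 0.85 f'_c a b (d − a/2), solve the quadratic for a:
a = d − √(d² − 2M_n/(0.85 f'_c b)) = 485 − √(485² − 2 × 498.889×10⁶/(0.85 × 37.5 × 500)) = 69.53 mm.
A_s = 0.85 f'_c a b / f_y = 0.85 × 37.5 × 69.53 × 500 / 420 = 2638.4 mm².

A_s ≈ 2640 mm²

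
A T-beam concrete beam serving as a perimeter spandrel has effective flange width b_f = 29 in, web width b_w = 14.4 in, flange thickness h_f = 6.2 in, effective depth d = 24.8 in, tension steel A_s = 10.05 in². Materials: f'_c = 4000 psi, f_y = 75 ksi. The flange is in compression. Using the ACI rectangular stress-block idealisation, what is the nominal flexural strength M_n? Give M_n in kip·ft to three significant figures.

M_n ≈ 1310 kip·ft

Tension: T = A_s f_y = 10.05 × 75 = 753.75 kips.
Try a within the flange: a = T/(0.85 f'_c b_f) = 753.75/(0.85 × 4 × 29) = 7.645 in.
a = 7.645 > h_f = 6.2 in: the block extends into the web. Split into flange-overhang and web parts.
C_f = 0.85 f'_c (b_f − b_w) h_f = 0.85 × 4 × (29 − 14.4) × 6.2 = 307.8 kips.
Remaining web compression depth: a_w = (T − C_f)/(0.85 f'_c b_w) = (753.75 − 307.8)/(0.85 × 4 × 14.4) = 9.108 in.
M_n = C_f(d − h_f/2) + (T − C_f)(d − a_w/2) = 307.8 × (24.8 − 3.1) + 445.95 × (24.8 − 4.554) = 6679.3 + 9028.7 = 15708.0 kip·in.
M_n = 15708.0/12 = 1309.00 kip·ft.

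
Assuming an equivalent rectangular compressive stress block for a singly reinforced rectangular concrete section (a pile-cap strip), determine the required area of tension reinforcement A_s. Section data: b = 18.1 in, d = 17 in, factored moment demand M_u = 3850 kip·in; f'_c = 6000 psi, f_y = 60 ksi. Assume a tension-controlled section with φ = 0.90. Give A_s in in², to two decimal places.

A_s ≈ 4.60 in²

M_n = M_u/φ = 3850/0.90 = 4277.78 kip·in.
From M_n = 0.85 f'_c a b (d − a/2):
a = d − √(d² − 2M_n/(0.85 f'_c b)) = 17 − √(17² − 2 × 4277.78/(0.85 × 6 × 18.1)) = 2.989 in.
A_s = 0.85 f'_c a b / f_y = 0.85 × 6 × 2.989 × 18.1 / 60 = 4.599 in².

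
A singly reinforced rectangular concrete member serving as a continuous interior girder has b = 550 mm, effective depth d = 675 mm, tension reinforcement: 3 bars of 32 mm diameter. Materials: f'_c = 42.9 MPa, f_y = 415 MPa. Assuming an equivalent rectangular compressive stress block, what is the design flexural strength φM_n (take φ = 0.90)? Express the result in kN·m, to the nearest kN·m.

φM_n ≈ 586 kN·m

A_s = 3 × 804 = 2412 mm².
T = A_s f_y = 2412 × 415 = 1000980 N = 1000.98 kN.
From C = T: a = T/(0.85 f'_c b) = 1000980/(0.85 × 42.9 × 550) = 49.91 mm.
M_n = T(d − a/2) = 1000.98 kN × (675 − 24.955) mm = 650.68 kN·m.
φM_n = 0.90 × 650.68 = 585.61 kN·m.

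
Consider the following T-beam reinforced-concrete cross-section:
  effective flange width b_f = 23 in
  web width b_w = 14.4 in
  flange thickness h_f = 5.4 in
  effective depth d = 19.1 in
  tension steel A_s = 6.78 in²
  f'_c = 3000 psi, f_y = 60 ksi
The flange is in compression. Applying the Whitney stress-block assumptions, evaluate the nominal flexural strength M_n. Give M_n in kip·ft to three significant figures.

M_n ≈ 526 kip·ft

Tension: T = A_s f_y = 6.78 × 60 = 406.8 kips.
Try a within the flange: a = T/(0.85 f'_c b_f) = 406.8/(0.85 × 3 × 23) = 6.936 in.
a = 6.936 > h_f = 5.4 in: the block extends into the web. Split into flange-overhang and web parts.
C_f = 0.85 f'_c (b_f − b_w) h_f = 0.85 × 3 × (23 − 14.4) × 5.4 = 118.4 kips.
Remaining web compression depth: a_w = (T − C_f)/(0.85 f'_c b_w) = (406.8 − 118.4)/(0.85 × 3 × 14.4) = 7.854 in.
M_n = C_f(d − h_f/2) + (T − C_f)(d − a_w/2) = 118.4 × (19.1 − 2.7) + 288.4 × (19.1 − 3.927) = 1941.8 + 4375.9 = 6317.7 kip·in.
M_n = 6317.7/12 = 526.48 kip·ft.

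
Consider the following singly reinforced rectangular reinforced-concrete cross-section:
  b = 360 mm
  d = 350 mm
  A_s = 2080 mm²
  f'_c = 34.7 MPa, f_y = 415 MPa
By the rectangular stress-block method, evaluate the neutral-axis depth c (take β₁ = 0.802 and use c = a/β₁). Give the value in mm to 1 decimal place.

T = A_s f_y = 2080 × 415 = 863200 N = 863.2 kN.
Setting C = 0.85 f'_c a b equal to T: a = 863200/(0.85 × 34.7 × 360) = 81.294 mm.
With β₁ = 0.802, c = a/β₁ = 81.294/0.802 = 101.4 mm.

c ≈ 101.4 mm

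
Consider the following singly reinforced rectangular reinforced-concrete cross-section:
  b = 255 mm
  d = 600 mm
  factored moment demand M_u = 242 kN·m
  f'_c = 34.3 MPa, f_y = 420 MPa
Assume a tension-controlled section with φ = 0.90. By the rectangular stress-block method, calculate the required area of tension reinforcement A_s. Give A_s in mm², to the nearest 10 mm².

M_n = M_u/φ = 242/0.90 = 268.889 kN·m.
With M_n = 0.85 f'_c a b (d − a/2), solve the quadratic for a:
a = d − √(d² − 2M_n/(0.85 f'_c b)) = 600 − √(600² − 2 × 268.889×10⁶/(0.85 × 34.3 × 255)) = 63.66 mm.
A_s = 0.85 f'_c a b / f_y = 0.85 × 34.3 × 63.66 × 255 / 420 = 1126.9 mm².

A_s ≈ 1130 mm²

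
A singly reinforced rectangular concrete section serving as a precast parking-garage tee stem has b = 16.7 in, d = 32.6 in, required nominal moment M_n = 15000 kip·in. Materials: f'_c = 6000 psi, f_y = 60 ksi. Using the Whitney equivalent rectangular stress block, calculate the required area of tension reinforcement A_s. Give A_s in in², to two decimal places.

From M_n = 0.85 f'_c a b (d − a/2):
a = d − √(d² − 2M_n/(0.85 f'_c b)) = 32.6 − √(32.6² − 2 × 15000/(0.85 × 6 × 16.7)) = 5.944 in.
A_s = 0.85 f'_c a b / f_y = 0.85 × 6 × 5.944 × 16.7 / 60 = 8.438 in².

A_s ≈ 8.44 in²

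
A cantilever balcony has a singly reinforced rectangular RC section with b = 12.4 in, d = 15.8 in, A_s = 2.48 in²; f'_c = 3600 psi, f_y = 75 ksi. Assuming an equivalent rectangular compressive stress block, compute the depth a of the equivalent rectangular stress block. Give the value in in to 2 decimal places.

T = A_s f_y = 2.48 × 75 = 186 kips.
a = T/(0.85 f'_c b) = 186/(0.85 × 3.6 × 12.4) = 4.90 in.

a ≈ 4.90 in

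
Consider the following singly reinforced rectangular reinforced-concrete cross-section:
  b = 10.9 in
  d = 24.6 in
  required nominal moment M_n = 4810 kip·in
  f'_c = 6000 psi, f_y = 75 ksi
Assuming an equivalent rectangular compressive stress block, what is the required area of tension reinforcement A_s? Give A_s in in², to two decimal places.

A_s ≈ 2.83 in²

From M_n = 0.85 f'_c a b (d − a/2):
a = d − √(d² − 2M_n/(0.85 f'_c b)) = 24.6 − √(24.6² − 2 × 4810/(0.85 × 6 × 10.9)) = 3.813 in.
A_s = 0.85 f'_c a b / f_y = 0.85 × 6 × 3.813 × 10.9 / 75 = 2.826 in².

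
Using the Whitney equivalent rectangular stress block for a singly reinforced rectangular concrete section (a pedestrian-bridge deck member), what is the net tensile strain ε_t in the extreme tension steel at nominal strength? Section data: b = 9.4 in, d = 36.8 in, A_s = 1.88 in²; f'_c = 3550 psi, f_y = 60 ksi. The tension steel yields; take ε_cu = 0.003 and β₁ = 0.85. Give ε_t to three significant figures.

ε_t ≈ 0.0206

a = A_s f_y/(0.85 f'_c b) = 3.977 in.
β₁ = 0.85, so c = a/β₁ = 3.977/0.85 = 4.679 in.
From the linear strain diagram with ε_cu = 0.003: ε_t = 0.003 (d − c)/c = 0.003 × (36.8 − 4.679)/4.679 = 0.0206.
Since ε_t ≥ 0.005, the section is tension-controlled.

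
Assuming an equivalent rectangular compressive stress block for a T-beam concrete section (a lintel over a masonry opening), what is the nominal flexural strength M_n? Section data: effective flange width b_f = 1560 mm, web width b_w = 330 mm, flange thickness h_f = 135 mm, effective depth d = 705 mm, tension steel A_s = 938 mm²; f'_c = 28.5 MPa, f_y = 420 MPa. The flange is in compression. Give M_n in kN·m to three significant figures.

Tension: T = A_s f_y = 938 × 420 = 393960 N.
Try a within the flange: a = T/(0.85 f'_c b_f) = 393960/(0.85 × 28.5 × 1560) = 10.42 mm.
Since a = 10.42 ≤ h_f = 135 mm, the stress block lies entirely in the flange; analyse as a rectangular beam of width b_f.
M_n = T(d − a/2) = 393960 × (705 − 5.21) = 275.69 × 10⁶ N·mm.
M_n = 275.69 kN·m.

M_n ≈ 276 kN·m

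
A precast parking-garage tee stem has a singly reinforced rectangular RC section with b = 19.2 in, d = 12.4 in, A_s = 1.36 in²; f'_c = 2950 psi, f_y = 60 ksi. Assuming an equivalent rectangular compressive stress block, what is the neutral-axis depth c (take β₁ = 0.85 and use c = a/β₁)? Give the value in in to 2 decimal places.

c ≈ 1.99 in

T = A_s f_y = 1.36 × 60 = 81.6 kips.
a = T/(0.85 f'_c b) = 81.6/(0.85 × 2.95 × 19.2) = 1.6949 in.
With β₁ = 0.85, c = a/β₁ = 1.6949/0.85 = 1.99 in.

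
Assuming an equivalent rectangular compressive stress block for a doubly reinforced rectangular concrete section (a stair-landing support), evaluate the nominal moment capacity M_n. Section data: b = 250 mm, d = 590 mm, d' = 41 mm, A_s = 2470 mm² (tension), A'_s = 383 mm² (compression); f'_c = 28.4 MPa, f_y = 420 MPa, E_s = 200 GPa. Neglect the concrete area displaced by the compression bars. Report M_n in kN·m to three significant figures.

M_n ≈ 542 kN·m

Assume both tension and compression steel yield.
Net tension couple steel: A_s − A'_s = 2087 mm².
a = (A_s − A'_s) f_y / (0.85 f'_c b) = 876540/(0.85 × 28.4 × 250) = 145.24 mm.
c = a/β₁ = 145.24/0.847 = 171.48 mm; ε'_s = 0.003(c − d')/c = 0.0023 ≥ f_y/E_s = 0.0021, so compression steel does yield.
M_n = (A_s − A'_s) f_y (d − a/2) + A'_s f_y (d − d') = [876540 × (590 − 72.62) + 160860 × (590 − 41)] × 10⁻⁶ = 453.50 + 88.31 = 541.81 kN·m.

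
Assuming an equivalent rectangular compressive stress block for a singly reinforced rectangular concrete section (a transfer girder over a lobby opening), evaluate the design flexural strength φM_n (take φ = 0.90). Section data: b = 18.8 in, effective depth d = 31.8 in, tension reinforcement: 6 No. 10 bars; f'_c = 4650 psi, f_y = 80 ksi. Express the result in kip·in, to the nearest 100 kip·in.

A_s = 6 × 1.27 = 7.62 in².
T = A_s f_y = 7.62 × 80 = 609.6 kips.
a = T/(0.85 f'_c b) = 609.6/(0.85 × 4.65 × 18.8) = 8.204 in.
M_n = T(d − a/2) = 609.6 × (31.8 − 4.102) = 16884.7 kip·in.
φM_n = 0.90 × 16884.7 = 15196.2 kip·in.

φM_n ≈ 15200 kip·in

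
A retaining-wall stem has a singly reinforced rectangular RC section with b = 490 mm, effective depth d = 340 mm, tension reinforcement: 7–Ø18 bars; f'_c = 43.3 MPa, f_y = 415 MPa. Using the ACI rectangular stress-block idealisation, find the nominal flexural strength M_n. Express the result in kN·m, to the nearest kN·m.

A_s = 7 × 254 = 1778 mm².
T = A_s f_y = 1778 × 415 = 737870 N = 737.87 kN.
From C = T: a = T/(0.85 f'_c b) = 737870/(0.85 × 43.3 × 490) = 40.91 mm.
M_n = T(d − a/2) = 737.87 kN × (340 − 20.455) mm = 235.78 kN·m.

M_n ≈ 236 kN·m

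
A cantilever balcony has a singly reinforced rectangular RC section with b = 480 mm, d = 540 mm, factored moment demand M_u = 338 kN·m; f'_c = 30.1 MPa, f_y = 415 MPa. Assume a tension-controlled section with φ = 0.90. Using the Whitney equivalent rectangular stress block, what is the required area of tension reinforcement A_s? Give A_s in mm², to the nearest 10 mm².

M_n = M_u/φ = 338/0.90 = 375.556 kN·m.
With M_n = 0.85 f'_c a b (d − a/2), solve the quadratic for a:
a = d − √(d² − 2M_n/(0.85 f'_c b)) = 540 − √(540² − 2 × 375.556×10⁶/(0.85 × 30.1 × 480)) = 59.96 mm.
A_s = 0.85 f'_c a b / f_y = 0.85 × 30.1 × 59.96 × 480 / 415 = 1774.4 mm².

A_s ≈ 1770 mm²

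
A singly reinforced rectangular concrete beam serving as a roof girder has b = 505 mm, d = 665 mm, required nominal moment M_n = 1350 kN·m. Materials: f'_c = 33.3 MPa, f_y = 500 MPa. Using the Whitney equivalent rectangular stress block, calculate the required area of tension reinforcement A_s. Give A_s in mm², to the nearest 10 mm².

A_s ≈ 4620 mm²

With M_n = 0.85 f'_c a b (d − a/2), solve the quadratic for a:
a = d − √(d² − 2M_n/(0.85 f'_c b)) = 665 − √(665² − 2 × 1350×10⁶/(0.85 × 33.3 × 505)) = 161.68 mm.
A_s = 0.85 f'_c a b / f_y = 0.85 × 33.3 × 161.68 × 505 / 500 = 4622.1 mm².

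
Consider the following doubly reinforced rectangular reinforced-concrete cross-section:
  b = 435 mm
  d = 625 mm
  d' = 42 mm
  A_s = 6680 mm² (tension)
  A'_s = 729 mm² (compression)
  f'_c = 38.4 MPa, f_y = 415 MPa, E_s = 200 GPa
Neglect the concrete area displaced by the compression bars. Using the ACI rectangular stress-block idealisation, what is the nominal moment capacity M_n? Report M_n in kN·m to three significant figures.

M_n ≈ 1510 kN·m

Assume both tension and compression steel yield.
Net tension couple steel: A_s − A'_s = 5951 mm².
a = (A_s − A'_s) f_y / (0.85 f'_c b) = 2469665/(0.85 × 38.4 × 435) = 173.94 mm.
c = a/β₁ = 173.94/0.776 = 224.15 mm; ε'_s = 0.003(c − d')/c = 0.0024 ≥ f_y/E_s = 0.0021, so compression steel does yield.
M_n = (A_s − A'_s) f_y (d − a/2) + A'_s f_y (d − d') = [2469665 × (625 − 86.97) + 302535 × (625 − 42)] × 10⁻⁶ = 1328.75 + 176.38 = 1505.13 kN·m.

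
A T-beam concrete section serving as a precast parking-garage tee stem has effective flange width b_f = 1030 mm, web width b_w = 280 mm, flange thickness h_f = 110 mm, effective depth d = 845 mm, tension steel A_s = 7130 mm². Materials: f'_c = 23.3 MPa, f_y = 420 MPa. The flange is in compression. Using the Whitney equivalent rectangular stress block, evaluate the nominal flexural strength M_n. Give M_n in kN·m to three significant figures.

Tension: T = A_s f_y = 7130 × 420 = 2994600 N.
Try a within the flange: a = T/(0.85 f'_c b_f) = 2994600/(0.85 × 23.3 × 1030) = 146.80 mm.
a = 146.80 > h_f = 110 mm: the block extends into the web. Split into flange-overhang and web parts.
C_f = 0.85 f'_c (b_f − b_w) h_f = 0.85 × 23.3 × (1030 − 280) × 110 = 1633913 N.
Remaining web compression depth: a_w = (T − C_f)/(0.85 f'_c b_w) = (2994600 − 1633913)/(0.85 × 23.3 × 280) = 245.37 mm.
M_n = C_f(d − h_f/2) + (T − C_f)(d − a_w/2) = 1633913 × (845 − 55) + 1360687 × (845 − 122.685) = 1290.79 + 982.84 = 2273.63 × 10⁶ N·mm.
M_n = 2273.63 kN·m.

M_n ≈ 2270 kN·m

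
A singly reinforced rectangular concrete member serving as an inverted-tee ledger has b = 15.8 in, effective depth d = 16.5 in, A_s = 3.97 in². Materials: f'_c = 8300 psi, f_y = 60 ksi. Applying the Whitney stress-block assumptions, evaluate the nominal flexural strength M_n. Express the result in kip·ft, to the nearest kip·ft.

M_n ≈ 306 kip·ft

T = A_s f_y = 3.97 × 60 = 238.2 kips.
a = T/(0.85 f'_c b) = 238.2/(0.85 × 8.3 × 15.8) = 2.137 in.
M_n = T(d − a/2) = 238.2 × (16.5 − 1.0685) = 3675.8 kip·in = 3675.8/12 = 306.32 kip·ft.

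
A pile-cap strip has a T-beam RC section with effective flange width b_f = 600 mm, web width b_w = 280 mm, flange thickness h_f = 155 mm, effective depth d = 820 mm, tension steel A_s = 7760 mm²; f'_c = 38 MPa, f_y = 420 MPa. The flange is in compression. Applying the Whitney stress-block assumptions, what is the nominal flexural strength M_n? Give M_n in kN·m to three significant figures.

Tension: T = A_s f_y = 7760 × 420 = 3259200 N.
Try a within the flange: a = T/(0.85 f'_c b_f) = 3259200/(0.85 × 38 × 600) = 168.17 mm.
a = 168.17 > h_f = 155 mm: the block extends into the web. Split into flange-overhang and web parts.
C_f = 0.85 f'_c (b_f − b_w) h_f = 0.85 × 38 × (600 − 280) × 155 = 1602080 N.
Remaining web compression depth: a_w = (T − C_f)/(0.85 f'_c b_w) = (3259200 − 1602080)/(0.85 × 38 × 280) = 183.23 mm.
M_n = C_f(d − h_f/2) + (T − C_f)(d − a_w/2) = 1602080 × (820 − 77.5) + 1657120 × (820 − 91.615) = 1189.54 + 1207.02 = 2396.56 × 10⁶ N·mm.
M_n = 2396.56 kN·m.

M_n ≈ 2400 kN·m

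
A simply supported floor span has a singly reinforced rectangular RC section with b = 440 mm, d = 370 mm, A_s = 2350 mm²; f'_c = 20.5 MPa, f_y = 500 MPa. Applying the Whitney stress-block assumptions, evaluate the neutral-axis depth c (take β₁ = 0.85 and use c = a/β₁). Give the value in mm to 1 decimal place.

c ≈ 180.3 mm

T = A_s f_y = 2350 × 500 = 1175000 N = 1175 kN.
Setting C = 0.85 f'_c a b equal to T: a = 1175000/(0.85 × 20.5 × 440) = 153.254 mm.
With β₁ = 0.85, c = a/β₁ = 153.254/0.85 = 180.3 mm.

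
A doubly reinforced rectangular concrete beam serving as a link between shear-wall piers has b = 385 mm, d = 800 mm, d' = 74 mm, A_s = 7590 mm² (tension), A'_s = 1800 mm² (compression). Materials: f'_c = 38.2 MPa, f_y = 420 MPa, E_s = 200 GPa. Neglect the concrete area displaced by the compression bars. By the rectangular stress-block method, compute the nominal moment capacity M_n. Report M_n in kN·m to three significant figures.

M_n ≈ 2260 kN·m

Assume both tension and compression steel yield.
Net tension couple steel: A_s − A'_s = 5790 mm².
a = (A_s − A'_s) f_y / (0.85 f'_c b) = 2431800/(0.85 × 38.2 × 385) = 194.53 mm.
c = a/β₁ = 194.53/0.777 = 250.36 mm; ε'_s = 0.003(c − d')/c = 0.0021 ≥ f_y/E_s = 0.0021, so compression steel does yield.
M_n = (A_s − A'_s) f_y (d − a/2) + A'_s f_y (d − d') = [2431800 × (800 − 97.265) + 756000 × (800 − 74)] × 10⁻⁶ = 1708.91 + 548.86 = 2257.77 kN·m.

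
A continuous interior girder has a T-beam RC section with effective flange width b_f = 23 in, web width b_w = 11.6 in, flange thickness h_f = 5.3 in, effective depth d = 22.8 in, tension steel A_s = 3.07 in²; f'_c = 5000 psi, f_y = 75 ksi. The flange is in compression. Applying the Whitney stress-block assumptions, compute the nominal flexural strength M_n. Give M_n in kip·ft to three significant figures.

Tension: T = A_s f_y = 3.07 × 75 = 230.25 kips.
Try a within the flange: a = T/(0.85 f'_c b_f) = 230.25/(0.85 × 5 × 23) = 2.355 in.
Since a = 2.355 ≤ h_f = 5.3 in, the stress block lies entirely in the flange; analyse as a rectangular beam of width b_f.
M_n = T(d − a/2) = 230.25 × (22.8 − 1.1775) = 4978.6 kip·in.
M_n = 4978.6/12 = 414.88 kip·ft.

M_n ≈ 415 kip·ft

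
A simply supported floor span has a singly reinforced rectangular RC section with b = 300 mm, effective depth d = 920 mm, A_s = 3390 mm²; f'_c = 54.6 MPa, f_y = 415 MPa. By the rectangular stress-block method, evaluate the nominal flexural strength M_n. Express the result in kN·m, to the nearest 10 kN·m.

T = A_s f_y = 3390 × 415 = 1406850 N = 1406.85 kN.
From C = T: a = T/(0.85 f'_c b) = 1406850/(0.85 × 54.6 × 300) = 101.05 mm.
M_n = T(d − a/2) = 1406.85 kN × (920 − 50.525) mm = 1223.22 kN·m.

M_n ≈ 1220 kN·m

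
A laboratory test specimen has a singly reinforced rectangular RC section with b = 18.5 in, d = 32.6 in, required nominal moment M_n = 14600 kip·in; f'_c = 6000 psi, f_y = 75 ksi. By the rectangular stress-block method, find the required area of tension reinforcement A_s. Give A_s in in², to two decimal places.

A_s ≈ 6.48 in²

From M_n = 0.85 f'_c a b (d − a/2):
a = d − √(d² − 2M_n/(0.85 f'_c b)) = 32.6 − √(32.6² − 2 × 14600/(0.85 × 6 × 18.5)) = 5.154 in.
A_s = 0.85 f'_c a b / f_y = 0.85 × 6 × 5.154 × 18.5 / 75 = 6.484 in².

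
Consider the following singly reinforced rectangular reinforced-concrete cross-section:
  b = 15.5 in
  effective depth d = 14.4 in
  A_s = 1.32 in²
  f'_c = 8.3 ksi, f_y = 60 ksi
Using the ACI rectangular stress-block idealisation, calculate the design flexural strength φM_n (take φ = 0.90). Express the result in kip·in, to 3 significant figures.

φM_n ≈ 1000 kip·in

T = A_s f_y = 1.32 × 60 = 79.2 kips.
a = T/(0.85 f'_c b) = 79.2/(0.85 × 8.3 × 15.5) = 0.724 in.
M_n = T(d − a/2) = 79.2 × (14.4 − 0.362) = 1111.8 kip·in.
φM_n = 0.90 × 1111.8 = 1000.6 kip·in.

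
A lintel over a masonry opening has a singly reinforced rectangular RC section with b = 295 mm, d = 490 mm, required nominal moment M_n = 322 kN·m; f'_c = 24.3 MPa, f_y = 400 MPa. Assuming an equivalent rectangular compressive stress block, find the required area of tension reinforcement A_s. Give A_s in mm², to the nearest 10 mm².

With M_n = 0.85 f'_c a b (d − a/2), solve the quadratic for a:
a = d − √(d² − 2M_n/(0.85 f'_c b)) = 490 − √(490² − 2 × 322×10⁶/(0.85 × 24.3 × 295)) = 123.38 mm.
A_s = 0.85 f'_c a b / f_y = 0.85 × 24.3 × 123.38 × 295 / 400 = 1879.5 mm².

A_s ≈ 1880 mm²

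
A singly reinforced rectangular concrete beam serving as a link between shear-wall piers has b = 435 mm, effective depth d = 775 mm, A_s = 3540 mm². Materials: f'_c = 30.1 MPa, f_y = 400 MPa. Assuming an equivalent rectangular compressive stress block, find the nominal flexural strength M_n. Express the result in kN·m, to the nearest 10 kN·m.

T = A_s f_y = 3540 × 400 = 1416000 N = 1416 kN.
From C = T: a = T/(0.85 f'_c b) = 1416000/(0.85 × 30.1 × 435) = 127.23 mm.
M_n = T(d − a/2) = 1416 kN × (775 − 63.615) mm = 1007.32 kN·m.

M_n ≈ 1010 kN·m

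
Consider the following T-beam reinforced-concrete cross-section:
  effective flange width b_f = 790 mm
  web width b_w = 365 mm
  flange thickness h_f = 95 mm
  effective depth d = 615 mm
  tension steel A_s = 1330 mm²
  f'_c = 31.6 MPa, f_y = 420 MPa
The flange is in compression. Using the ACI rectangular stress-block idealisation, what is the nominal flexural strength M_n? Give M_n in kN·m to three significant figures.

M_n ≈ 336 kN·m

Tension: T = A_s f_y = 1330 × 420 = 558600 N.
Try a within the flange: a = T/(0.85 f'_c b_f) = 558600/(0.85 × 31.6 × 790) = 26.32 mm.
Since a = 26.32 ≤ h_f = 95 mm, the stress block lies entirely in the flange; analyse as a rectangular beam of width b_f.
M_n = T(d − a/2) = 558600 × (615 − 13.16) = 336.19 × 10⁶ N·mm.
M_n = 336.19 kN·m.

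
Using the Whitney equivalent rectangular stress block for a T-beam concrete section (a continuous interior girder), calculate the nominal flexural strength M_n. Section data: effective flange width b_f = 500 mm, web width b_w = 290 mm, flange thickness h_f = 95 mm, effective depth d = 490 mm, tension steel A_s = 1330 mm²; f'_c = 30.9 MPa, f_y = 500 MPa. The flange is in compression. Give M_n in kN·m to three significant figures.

Tension: T = A_s f_y = 1330 × 500 = 665000 N.
Try a within the flange: a = T/(0.85 f'_c b_f) = 665000/(0.85 × 30.9 × 500) = 50.64 mm.
Since a = 50.64 ≤ h_f = 95 mm, the stress block lies entirely in the flange; analyse as a rectangular beam of width b_f.
M_n = T(d − a/2) = 665000 × (490 − 25.32) = 309.01 × 10⁶ N·mm.
M_n = 309.01 kN·m.

M_n ≈ 309 kN·m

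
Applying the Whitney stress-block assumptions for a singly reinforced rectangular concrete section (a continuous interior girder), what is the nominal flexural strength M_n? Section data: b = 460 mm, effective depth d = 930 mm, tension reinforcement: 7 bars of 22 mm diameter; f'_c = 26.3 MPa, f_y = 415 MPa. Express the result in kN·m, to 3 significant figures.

A_s = 7 × 380 = 2660 mm².
T = A_s f_y = 2660 × 415 = 1103900 N = 1103.9 kN.
From C = T: a = T/(0.85 f'_c b) = 1103900/(0.85 × 26.3 × 460) = 107.35 mm.
M_n = T(d − a/2) = 1103.9 kN × (930 − 53.675) mm = 967.38 kN·m.

M_n ≈ 967 kN·m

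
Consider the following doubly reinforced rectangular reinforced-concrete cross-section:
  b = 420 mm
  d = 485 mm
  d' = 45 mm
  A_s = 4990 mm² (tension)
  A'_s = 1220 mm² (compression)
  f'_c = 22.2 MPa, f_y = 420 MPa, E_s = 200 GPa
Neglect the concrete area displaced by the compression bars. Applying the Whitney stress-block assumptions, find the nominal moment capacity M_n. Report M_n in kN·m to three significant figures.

M_n ≈ 835 kN·m

Assume both tension and compression steel yield.
Net tension couple steel: A_s − A'_s = 3770 mm².
a = (A_s − A'_s) f_y / (0.85 f'_c b) = 1583400/(0.85 × 22.2 × 420) = 199.79 mm.
c = a/β₁ = 199.79/0.85 = 235.05 mm; ε'_s = 0.003(c − d')/c = 0.0024 ≥ f_y/E_s = 0.0021, so compression steel does yield.
M_n = (A_s − A'_s) f_y (d − a/2) + A'_s f_y (d − d') = [1583400 × (485 − 99.895) + 512400 × (485 − 45)] × 10⁻⁶ = 609.78 + 225.46 = 835.24 kN·m.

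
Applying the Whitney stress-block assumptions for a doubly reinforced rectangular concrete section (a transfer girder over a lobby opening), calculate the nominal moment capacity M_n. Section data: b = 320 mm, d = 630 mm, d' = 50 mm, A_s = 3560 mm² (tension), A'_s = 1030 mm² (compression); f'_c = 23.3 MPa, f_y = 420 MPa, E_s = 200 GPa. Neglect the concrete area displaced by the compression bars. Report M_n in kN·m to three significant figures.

M_n ≈ 831 kN·m

Assume both tension and compression steel yield.
Net tension couple steel: A_s − A'_s = 2530 mm².
a = (A_s − A'_s) f_y / (0.85 f'_c b) = 1062600/(0.85 × 23.3 × 320) = 167.67 mm.
c = a/β₁ = 167.67/0.85 = 197.26 mm; ε'_s = 0.003(c − d')/c = 0.0022 ≥ f_y/E_s = 0.0021, so compression steel does yield.
M_n = (A_s − A'_s) f_y (d − a/2) + A'_s f_y (d − d') = [1062600 × (630 − 83.835) + 432600 × (630 − 50)] × 10⁻⁶ = 580.35 + 250.91 = 831.26 kN·m.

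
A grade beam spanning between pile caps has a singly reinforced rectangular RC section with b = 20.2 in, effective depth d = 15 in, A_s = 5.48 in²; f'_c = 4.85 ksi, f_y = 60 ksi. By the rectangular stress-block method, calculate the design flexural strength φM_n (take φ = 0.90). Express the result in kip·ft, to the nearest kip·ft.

φM_n ≈ 321 kip·ft

T = A_s f_y = 5.48 × 60 = 328.8 kips.
a = T/(0.85 f'_c b) = 328.8/(0.85 × 4.85 × 20.2) = 3.948 in.
M_n = T(d − a/2) = 328.8 × (15 − 1.974) = 4282.9 kip·in = 4282.9/12 = 356.91 kip·ft.
φM_n = 0.90 × 356.91 = 321.22 kip·ft.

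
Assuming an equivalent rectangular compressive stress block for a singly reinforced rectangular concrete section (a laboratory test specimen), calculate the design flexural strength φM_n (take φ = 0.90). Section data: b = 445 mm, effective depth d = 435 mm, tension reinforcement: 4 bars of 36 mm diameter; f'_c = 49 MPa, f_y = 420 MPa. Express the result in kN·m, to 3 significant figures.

A_s = 4 × 1018 = 4072 mm².
T = A_s f_y = 4072 × 420 = 1710240 N = 1710.24 kN.
From C = T: a = T/(0.85 f'_c b) = 1710240/(0.85 × 49 × 445) = 92.27 mm.
M_n = T(d − a/2) = 1710.24 kN × (435 − 46.135) mm = 665.05 kN·m.
φM_n = 0.90 × 665.05 = 598.55 kN·m.

φM_n ≈ 599 kN·m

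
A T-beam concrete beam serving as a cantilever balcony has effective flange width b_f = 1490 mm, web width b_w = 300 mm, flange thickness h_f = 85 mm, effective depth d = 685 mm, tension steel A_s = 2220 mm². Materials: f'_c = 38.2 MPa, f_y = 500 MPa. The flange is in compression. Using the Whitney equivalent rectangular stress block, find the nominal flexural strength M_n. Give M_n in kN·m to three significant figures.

Tension: T = A_s f_y = 2220 × 500 = 1110000 N.
Try a within the flange: a = T/(0.85 f'_c b_f) = 1110000/(0.85 × 38.2 × 1490) = 22.94 mm.
Since a = 22.94 ≤ h_f = 85 mm, the stress block lies entirely in the flange; analyse as a rectangular beam of width b_f.
M_n = T(d − a/2) = 1110000 × (685 − 11.47) = 747.62 × 10⁶ N·mm.
M_n = 747.62 kN·m.

M_n ≈ 748 kN·m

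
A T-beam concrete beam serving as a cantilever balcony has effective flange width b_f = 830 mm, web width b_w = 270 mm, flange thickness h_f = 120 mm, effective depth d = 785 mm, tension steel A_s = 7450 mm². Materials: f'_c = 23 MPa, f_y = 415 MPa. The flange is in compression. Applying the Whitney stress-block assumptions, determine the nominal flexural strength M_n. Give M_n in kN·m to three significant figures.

Tension: T = A_s f_y = 7450 × 415 = 3091750 N.
Try a within the flange: a = T/(0.85 f'_c b_f) = 3091750/(0.85 × 23 × 830) = 190.54 mm.
a = 190.54 > h_f = 120 mm: the block extends into the web. Split into flange-overhang and web parts.
C_f = 0.85 f'_c (b_f − b_w) h_f = 0.85 × 23 × (830 − 270) × 120 = 1313760 N.
Remaining web compression depth: a_w = (T − C_f)/(0.85 f'_c b_w) = (3091750 − 1313760)/(0.85 × 23 × 270) = 336.84 mm.
M_n = C_f(d − h_f/2) + (T − C_f)(d − a_w/2) = 1313760 × (785 − 60) + 1777990 × (785 − 168.42) = 952.48 + 1096.27 = 2048.75 × 10⁶ N·mm.
M_n = 2048.75 kN·m.

M_n ≈ 2050 kN·m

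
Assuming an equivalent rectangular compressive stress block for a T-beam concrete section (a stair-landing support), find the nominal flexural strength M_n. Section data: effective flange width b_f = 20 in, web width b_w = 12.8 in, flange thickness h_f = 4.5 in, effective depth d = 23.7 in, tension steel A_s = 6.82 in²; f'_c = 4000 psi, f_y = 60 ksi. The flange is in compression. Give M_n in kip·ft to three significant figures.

M_n ≈ 702 kip·ft

Tension: T = A_s f_y = 6.82 × 60 = 409.2 kips.
Try a within the flange: a = T/(0.85 f'_c b_f) = 409.2/(0.85 × 4 × 20) = 6.018 in.
a = 6.018 > h_f = 4.5 in: the block extends into the web. Split into flange-overhang and web parts.
C_f = 0.85 f'_c (b_f − b_w) h_f = 0.85 × 4 × (20 − 12.8) × 4.5 = 110.2 kips.
Remaining web compression depth: a_w = (T − C_f)/(0.85 f'_c b_w) = (409.2 − 110.2)/(0.85 × 4 × 12.8) = 6.870 in.
M_n = C_f(d − h_f/2) + (T − C_f)(d − a_w/2) = 110.2 × (23.7 − 2.25) + 299 × (23.7 − 3.435) = 2363.8 + 6059.2 = 8423.0 kip·in.
M_n = 8423.0/12 = 701.92 kip·ft.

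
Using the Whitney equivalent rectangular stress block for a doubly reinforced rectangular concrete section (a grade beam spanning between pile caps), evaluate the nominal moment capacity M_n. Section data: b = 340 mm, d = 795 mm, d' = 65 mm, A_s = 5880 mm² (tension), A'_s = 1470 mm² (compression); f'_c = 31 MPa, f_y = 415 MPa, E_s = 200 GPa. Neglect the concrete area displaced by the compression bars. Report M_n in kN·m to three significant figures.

M_n ≈ 1710 kN·m

Assume both tension and compression steel yield.
Net tension couple steel: A_s − A'_s = 4410 mm².
a = (A_s − A'_s) f_y / (0.85 f'_c b) = 1830150/(0.85 × 31 × 340) = 204.28 mm.
c = a/β₁ = 204.28/0.829 = 246.42 mm; ε'_s = 0.003(c − d')/c = 0.0022 ≥ f_y/E_s = 0.0021, so compression steel does yield.
M_n = (A_s − A'_s) f_y (d − a/2) + A'_s f_y (d − d') = [1830150 × (795 − 102.14) + 610050 × (795 − 65)] × 10⁻⁶ = 1268.04 + 445.34 = 1713.38 kN·m.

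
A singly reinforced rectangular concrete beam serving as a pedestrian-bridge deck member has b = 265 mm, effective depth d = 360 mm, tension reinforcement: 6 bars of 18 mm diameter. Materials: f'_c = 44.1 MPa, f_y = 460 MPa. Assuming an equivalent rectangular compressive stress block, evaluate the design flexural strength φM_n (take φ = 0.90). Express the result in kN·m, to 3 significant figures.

φM_n ≈ 205 kN·m

A_s = 6 × 254 = 1524 mm².
T = A_s f_y = 1524 × 460 = 701040 N = 701.04 kN.
From C = T: a = T/(0.85 f'_c b) = 701040/(0.85 × 44.1 × 265) = 70.57 mm.
M_n = T(d − a/2) = 701.04 kN × (360 − 35.285) mm = 227.64 kN·m.
φM_n = 0.90 × 227.64 = 204.88 kN·m.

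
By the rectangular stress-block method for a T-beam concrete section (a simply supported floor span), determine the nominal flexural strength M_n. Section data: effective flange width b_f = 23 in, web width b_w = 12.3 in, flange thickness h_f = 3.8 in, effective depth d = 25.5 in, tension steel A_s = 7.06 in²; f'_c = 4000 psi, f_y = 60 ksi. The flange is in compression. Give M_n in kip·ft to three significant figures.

M_n ≈ 797 kip·ft

Tension: T = A_s f_y = 7.06 × 60 = 423.6 kips.
Try a within the flange: a = T/(0.85 f'_c b_f) = 423.6/(0.85 × 4 × 23) = 5.417 in.
a = 5.417 > h_f = 3.8 in: the block extends into the web. Split into flange-overhang and web parts.
C_f = 0.85 f'_c (b_f − b_w) h_f = 0.85 × 4 × (23 − 12.3) × 3.8 = 138.2 kips.
Remaining web compression depth: a_w = (T − C_f)/(0.85 f'_c b_w) = (423.6 − 138.2)/(0.85 × 4 × 12.3) = 6.824 in.
M_n = C_f(d − h_f/2) + (T − C_f)(d − a_w/2) = 138.2 × (25.5 − 1.9) + 285.4 × (25.5 − 3.412) = 3261.5 + 6303.9 = 9565.4 kip·in.
M_n = 9565.4/12 = 797.12 kip·ft.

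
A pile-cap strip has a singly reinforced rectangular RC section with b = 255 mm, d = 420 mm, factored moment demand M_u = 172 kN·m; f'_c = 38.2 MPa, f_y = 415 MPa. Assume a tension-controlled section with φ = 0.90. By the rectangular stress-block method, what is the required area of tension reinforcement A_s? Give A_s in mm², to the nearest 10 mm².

M_n = M_u/φ = 172/0.90 = 191.111 kN·m.
With M_n = 0.85 f'_c a b (d − a/2), solve the quadratic for a:
a = d − √(d² − 2M_n/(0.85 f'_c b)) = 420 − √(420² − 2 × 191.111×10⁶/(0.85 × 38.2 × 255)) = 59.12 mm.
A_s = 0.85 f'_c a b / f_y = 0.85 × 38.2 × 59.12 × 255 / 415 = 1179.5 mm².

A_s ≈ 1180 mm²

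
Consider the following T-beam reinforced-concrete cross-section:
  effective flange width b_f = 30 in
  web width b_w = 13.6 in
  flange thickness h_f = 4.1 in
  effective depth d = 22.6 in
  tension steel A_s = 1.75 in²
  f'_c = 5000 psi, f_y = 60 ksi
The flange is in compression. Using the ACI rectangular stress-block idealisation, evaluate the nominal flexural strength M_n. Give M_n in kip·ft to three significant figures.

M_n ≈ 194 kip·ft

Tension: T = A_s f_y = 1.75 × 60 = 105 kips.
Try a within the flange: a = T/(0.85 f'_c b_f) = 105/(0.85 × 5 × 30) = 0.824 in.
Since a = 0.824 ≤ h_f = 4.1 in, the stress block lies entirely in the flange; analyse as a rectangular beam of width b_f.
M_n = T(d − a/2) = 105 × (22.6 − 0.412) = 2329.7 kip·in.
M_n = 2329.7/12 = 194.14 kip·ft.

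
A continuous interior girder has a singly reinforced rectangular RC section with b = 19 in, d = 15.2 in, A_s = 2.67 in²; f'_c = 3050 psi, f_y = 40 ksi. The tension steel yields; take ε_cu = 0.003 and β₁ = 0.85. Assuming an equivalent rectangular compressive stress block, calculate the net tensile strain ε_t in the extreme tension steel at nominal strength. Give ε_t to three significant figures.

ε_t ≈ 0.0149

a = A_s f_y/(0.85 f'_c b) = 2.168 in.
β₁ = 0.85, so c = a/β₁ = 2.168/0.85 = 2.551 in.
From the linear strain diagram with ε_cu = 0.003: ε_t = 0.003 (d − c)/c = 0.003 × (15.2 − 2.551)/2.551 = 0.0149.
Since ε_t ≥ 0.005, the section is tension-controlled.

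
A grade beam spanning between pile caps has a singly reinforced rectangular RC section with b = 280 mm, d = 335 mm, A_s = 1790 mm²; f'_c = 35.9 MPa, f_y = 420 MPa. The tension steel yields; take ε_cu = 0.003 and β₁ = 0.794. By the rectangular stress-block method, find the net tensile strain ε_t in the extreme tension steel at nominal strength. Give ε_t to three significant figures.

ε_t ≈ 0.00607

a = A_s f_y/(0.85 f'_c b) = 87.99 mm.
β₁ = 0.794, so c = a/β₁ = 87.99/0.794 = 110.82 mm.
From the linear strain diagram with ε_cu = 0.003: ε_t = 0.003 (d − c)/c = 0.003 × (335 − 110.82)/110.82 = 0.00607.
Since ε_t ≥ 0.005, the section is tension-controlled.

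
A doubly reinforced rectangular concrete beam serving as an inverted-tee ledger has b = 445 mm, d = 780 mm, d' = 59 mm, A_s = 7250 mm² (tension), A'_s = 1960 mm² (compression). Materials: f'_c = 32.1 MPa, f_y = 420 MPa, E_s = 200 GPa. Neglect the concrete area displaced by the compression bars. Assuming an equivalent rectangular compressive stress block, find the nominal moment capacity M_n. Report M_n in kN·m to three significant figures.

M_n ≈ 2120 kN·m

Assume both tension and compression steel yield.
Net tension couple steel: A_s − A'_s = 5290 mm².
a = (A_s − A'_s) f_y / (0.85 f'_c b) = 2221800/(0.85 × 32.1 × 445) = 182.99 mm.
c = a/β₁ = 182.99/0.821 = 222.89 mm; ε'_s = 0.003(c − d')/c = 0.0022 ≥ f_y/E_s = 0.0021, so compression steel does yield.
M_n = (A_s − A'_s) f_y (d − a/2) + A'_s f_y (d − d') = [2221800 × (780 − 91.495) + 823200 × (780 − 59)] × 10⁻⁶ = 1529.72 + 593.53 = 2123.25 kN·m.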